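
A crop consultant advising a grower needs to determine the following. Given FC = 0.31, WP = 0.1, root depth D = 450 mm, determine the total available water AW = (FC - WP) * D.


AW = (FC - WP) * D
   = (0.31 - 0.1) * 450
   = 0.21 * 450
   = 94.50 mm


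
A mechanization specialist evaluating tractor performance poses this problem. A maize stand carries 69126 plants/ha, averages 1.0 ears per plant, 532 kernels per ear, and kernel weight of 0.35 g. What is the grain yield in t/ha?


Y = density * ears * kernels * kw
  = 69126 * 1.0 * 532 * 0.35 g/ha
  = 12871261.20 g/ha
  = 12871.26 kg/ha = 12.87 t/ha


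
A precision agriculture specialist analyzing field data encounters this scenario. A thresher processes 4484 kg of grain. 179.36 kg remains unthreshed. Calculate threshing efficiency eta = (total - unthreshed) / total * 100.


eta = (total - unthreshed) / total * 100
    = (4484 - 179.36) / 4484 * 100
    = 4304.64 / 4484 * 100
    = 96%


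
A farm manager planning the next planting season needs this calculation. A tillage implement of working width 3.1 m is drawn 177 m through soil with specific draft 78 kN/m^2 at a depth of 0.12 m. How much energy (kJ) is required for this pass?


E = k * d * w * L
  = 78 * 0.12 * 3.1 * 177
  = 5135.83 kJ


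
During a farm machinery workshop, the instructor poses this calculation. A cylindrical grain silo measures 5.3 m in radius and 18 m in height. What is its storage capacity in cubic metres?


V = pi * r^2 * h
  = pi * 5.3^2 * 18
  = pi * 28.09 * 18
  = 1588.45 m^3


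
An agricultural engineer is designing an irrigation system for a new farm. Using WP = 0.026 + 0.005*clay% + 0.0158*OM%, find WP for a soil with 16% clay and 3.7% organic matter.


WP = 0.026 + 0.005*16 + 0.0158*3.7
   = 0.026 + 0.0800 + 0.0585
   = 0.1645


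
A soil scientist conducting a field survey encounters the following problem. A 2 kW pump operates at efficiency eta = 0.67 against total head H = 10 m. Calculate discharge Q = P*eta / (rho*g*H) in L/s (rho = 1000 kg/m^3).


Q = (P * 1000 * eta) / (rho * g * H)
  = (2 * 1000 * 0.67) / (1000 * 9.81 * 10)
  = 1340 / 98100
  = 0.01366 m^3/s = 13.66 L/s


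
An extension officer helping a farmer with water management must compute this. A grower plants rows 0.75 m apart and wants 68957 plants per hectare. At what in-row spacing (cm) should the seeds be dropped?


spacing = 10000 / (row_sp * density)
        = 10000 / (0.75 * 68957)
        = 10000 / 51717.75
        = 0.19336 m = 19.34 cm


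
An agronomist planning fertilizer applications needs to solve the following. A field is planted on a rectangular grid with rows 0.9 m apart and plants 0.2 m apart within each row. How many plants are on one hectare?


D = 10000 / (row_sp * plant_sp)
  = 10000 / (0.9 * 0.2)
  = 10000 / 0.1800
  = 55555.56 plants/ha


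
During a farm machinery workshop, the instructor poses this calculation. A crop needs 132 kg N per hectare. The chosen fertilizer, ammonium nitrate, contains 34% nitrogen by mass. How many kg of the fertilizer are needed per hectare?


Rate = N_required / (N_content / 100)
     = 132 / (34 / 100)
     = 132 / 0.34
     = 388.24 kg/ha


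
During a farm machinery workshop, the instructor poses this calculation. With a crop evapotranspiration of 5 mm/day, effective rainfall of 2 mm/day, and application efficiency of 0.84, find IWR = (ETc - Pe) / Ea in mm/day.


IWR = (ETc - Pe) / Ea
    = (5 - 2) / 0.84
    = 3 / 0.84
    = 3.57 mm/day


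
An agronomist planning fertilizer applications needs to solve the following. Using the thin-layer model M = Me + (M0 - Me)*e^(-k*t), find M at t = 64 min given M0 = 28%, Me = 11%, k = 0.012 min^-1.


M = Me + (M0 - Me) * e^(-k*t)
  = 11 + (28 - 11) * e^(-0.012*64)
  = 11 + 17 * e^(-0.768)
  = 11 + 17 * 0.46394
  = 11 + 7.8870
  = 18.89%


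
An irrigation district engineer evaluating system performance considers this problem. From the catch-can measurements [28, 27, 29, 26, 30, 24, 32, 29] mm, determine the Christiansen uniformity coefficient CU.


xbar = 225 / 8 = 28.125
sum|xi - xbar| = 15
CU = 100 * (1 - 15 / (8 * 28.125))
   = 100 * (1 - 0.0667)
   = 93.33%


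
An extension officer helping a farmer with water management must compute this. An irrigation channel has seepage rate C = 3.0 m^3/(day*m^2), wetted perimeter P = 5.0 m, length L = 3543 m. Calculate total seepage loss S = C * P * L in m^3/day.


S = C * P * L
  = 3.0 * 5.0 * 3543
  = 53145 m^3/day


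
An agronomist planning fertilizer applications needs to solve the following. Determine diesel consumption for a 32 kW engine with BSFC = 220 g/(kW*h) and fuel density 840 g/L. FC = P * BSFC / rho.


FC = P * BSFC / rho_fuel
   = 32 * 220 / 840
   = 7040 / 840
   = 8.38 L/h


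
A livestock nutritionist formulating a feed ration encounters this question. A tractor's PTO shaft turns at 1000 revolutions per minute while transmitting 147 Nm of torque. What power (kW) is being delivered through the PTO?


P = 2*pi*n*T / 60000
  = 2*pi * 1000 * 147 / 60000
  = 923628.24 / 60000
  = 15.39 kW


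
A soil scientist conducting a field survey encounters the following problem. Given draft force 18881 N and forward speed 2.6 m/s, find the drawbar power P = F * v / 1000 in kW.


P = F * v / 1000
  = 18881 * 2.6 / 1000
  = 49090.60 / 1000
  = 49.09 kW


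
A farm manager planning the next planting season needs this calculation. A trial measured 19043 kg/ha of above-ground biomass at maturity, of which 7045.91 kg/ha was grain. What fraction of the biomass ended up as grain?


HI = grain_yield / biomass
   = 7045.91 / 19043
   = 0.37


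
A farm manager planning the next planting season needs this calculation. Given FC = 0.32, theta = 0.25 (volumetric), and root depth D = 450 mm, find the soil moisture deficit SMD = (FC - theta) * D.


SMD = (FC - theta) * D
    = (0.32 - 0.25) * 450
    = 0.070 * 450
    = 31.50 mm


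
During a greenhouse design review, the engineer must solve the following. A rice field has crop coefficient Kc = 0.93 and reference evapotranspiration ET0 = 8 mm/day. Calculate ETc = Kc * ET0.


ETc = Kc * ET0
    = 0.93 * 8
    = 7.44 mm/day


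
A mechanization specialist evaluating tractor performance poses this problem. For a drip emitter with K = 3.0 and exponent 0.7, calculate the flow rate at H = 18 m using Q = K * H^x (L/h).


Q = K * H^x
  = 3.0 * 18^0.7
  = 3.0 * 7.5629
  = 22.69 L/h


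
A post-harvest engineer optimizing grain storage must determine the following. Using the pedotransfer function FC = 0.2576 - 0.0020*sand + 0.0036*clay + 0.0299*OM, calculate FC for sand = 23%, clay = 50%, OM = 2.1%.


FC = 0.2576 - 0.0020*23 + 0.0036*50 + 0.0299*2.1
   = 0.2576 - 0.0460 + 0.1800 + 0.0628
   = 0.4544


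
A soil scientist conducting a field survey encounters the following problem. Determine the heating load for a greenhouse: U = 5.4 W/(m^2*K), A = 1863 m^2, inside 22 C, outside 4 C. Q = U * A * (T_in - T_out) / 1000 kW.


dT = 22 - (4) = 18 K
Q = U * A * dT
  = 5.4 * 1863 * 18
  = 181083.60 W = 181.08 kW


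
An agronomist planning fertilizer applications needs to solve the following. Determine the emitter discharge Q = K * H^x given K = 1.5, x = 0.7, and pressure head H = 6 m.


Q = K * H^x
  = 1.5 * 6^0.7
  = 1.5 * 3.5051
  = 5.26 L/h


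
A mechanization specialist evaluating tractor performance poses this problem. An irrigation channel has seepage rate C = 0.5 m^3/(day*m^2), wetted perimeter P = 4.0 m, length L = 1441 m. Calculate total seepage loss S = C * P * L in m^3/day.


S = C * P * L
  = 0.5 * 4.0 * 1441
  = 2882 m^3/day


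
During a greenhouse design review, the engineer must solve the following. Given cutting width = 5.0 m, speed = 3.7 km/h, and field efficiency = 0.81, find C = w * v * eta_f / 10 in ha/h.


C = w * v * eta_f / 10
  = 5.0 * 3.7 * 0.81 / 10
  = 14.99 / 10
  = 1.50 ha/h


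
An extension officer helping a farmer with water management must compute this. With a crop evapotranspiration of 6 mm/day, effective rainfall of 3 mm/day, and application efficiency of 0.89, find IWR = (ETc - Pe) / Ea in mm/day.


IWR = (ETc - Pe) / Ea
    = (6 - 3) / 0.89
    = 3 / 0.89
    = 3.37 mm/day


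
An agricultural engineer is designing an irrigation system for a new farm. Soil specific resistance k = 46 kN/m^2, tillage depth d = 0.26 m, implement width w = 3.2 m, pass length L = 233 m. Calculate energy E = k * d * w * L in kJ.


E = k * d * w * L
  = 46 * 0.26 * 3.2 * 233
  = 8917.38 kJ


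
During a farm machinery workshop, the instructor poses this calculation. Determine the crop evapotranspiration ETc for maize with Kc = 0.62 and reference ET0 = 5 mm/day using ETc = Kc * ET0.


ETc = Kc * ET0
    = 0.62 * 5
    = 3.10 mm/day


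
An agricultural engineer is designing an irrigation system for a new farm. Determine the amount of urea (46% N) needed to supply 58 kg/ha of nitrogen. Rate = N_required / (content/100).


Rate = N_required / (N_content / 100)
     = 58 / (46 / 100)
     = 58 / 0.46
     = 126.09 kg/ha


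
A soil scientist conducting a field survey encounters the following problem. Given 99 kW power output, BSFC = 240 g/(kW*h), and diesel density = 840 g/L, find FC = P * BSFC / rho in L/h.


FC = P * BSFC / rho_fuel
   = 99 * 240 / 840
   = 23760 / 840
   = 28.29 L/h


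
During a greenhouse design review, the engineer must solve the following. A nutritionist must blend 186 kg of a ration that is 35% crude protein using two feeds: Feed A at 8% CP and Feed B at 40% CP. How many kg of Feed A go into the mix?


parts_A = CP_b - target = 40 - 35 = 5
parts_B = target - CP_a = 35 - 8 = 27
total_parts = 5 + 27 = 32
Feed A = 186 * 5 / 32 = 29.06 kg
Feed B = 186 * 27 / 32 = 156.94 kg

29.06 kg


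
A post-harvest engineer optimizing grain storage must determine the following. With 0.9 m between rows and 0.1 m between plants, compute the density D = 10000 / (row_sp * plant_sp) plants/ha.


D = 10000 / (row_sp * plant_sp)
  = 10000 / (0.9 * 0.1)
  = 10000 / 0.0900
  = 111111.11 plants/ha


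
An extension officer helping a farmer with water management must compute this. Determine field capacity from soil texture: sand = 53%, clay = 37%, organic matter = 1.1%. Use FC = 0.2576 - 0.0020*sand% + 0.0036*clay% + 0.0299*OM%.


FC = 0.2576 - 0.0020*53 + 0.0036*37 + 0.0299*1.1
   = 0.2576 - 0.1060 + 0.1332 + 0.0329
   = 0.3177


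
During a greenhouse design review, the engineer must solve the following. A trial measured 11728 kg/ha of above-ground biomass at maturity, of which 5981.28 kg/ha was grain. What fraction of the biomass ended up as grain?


HI = grain_yield / biomass
   = 5981.28 / 11728
   = 0.51


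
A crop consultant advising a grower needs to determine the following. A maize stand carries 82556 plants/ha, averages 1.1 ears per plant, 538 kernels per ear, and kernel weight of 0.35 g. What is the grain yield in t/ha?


Y = density * ears * kernels * kw
  = 82556 * 1.1 * 538 * 0.35 g/ha
  = 17099824.28 g/ha
  = 17099.82 kg/ha = 17.10 t/ha


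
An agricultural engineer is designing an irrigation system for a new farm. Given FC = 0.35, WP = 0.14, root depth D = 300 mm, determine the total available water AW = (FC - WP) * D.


AW = (FC - WP) * D
   = (0.35 - 0.14) * 300
   = 0.21 * 300
   = 63 mm


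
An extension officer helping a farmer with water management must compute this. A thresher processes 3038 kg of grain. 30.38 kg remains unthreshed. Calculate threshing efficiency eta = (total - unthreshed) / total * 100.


eta = (total - unthreshed) / total * 100
    = (3038 - 30.38) / 3038 * 100
    = 3007.62 / 3038 * 100
    = 99%


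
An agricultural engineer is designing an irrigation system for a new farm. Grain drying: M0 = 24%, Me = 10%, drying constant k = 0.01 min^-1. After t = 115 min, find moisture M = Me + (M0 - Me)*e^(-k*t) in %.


M = Me + (M0 - Me) * e^(-k*t)
  = 10 + (24 - 10) * e^(-0.01*115)
  = 10 + 14 * e^(-1.150)
  = 10 + 14 * 0.31664
  = 10 + 4.4329
  = 14.43%


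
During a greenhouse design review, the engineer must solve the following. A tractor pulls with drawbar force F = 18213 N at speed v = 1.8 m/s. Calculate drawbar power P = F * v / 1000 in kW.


P = F * v / 1000
  = 18213 * 1.8 / 1000
  = 32783.40 / 1000
  = 32.78 kW


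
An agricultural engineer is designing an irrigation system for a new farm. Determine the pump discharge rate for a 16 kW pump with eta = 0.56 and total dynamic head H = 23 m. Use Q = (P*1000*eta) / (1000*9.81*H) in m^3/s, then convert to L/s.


Q = (P * 1000 * eta) / (rho * g * H)
  = (16 * 1000 * 0.56) / (1000 * 9.81 * 23)
  = 8960 / 225630
  = 0.03971 m^3/s = 39.71 L/s


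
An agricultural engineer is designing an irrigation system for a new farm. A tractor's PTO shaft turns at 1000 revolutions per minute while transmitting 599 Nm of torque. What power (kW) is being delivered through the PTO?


P = 2*pi*n*T / 60000
  = 2*pi * 1000 * 599 / 60000
  = 3763628.00 / 60000
  = 62.73 kW


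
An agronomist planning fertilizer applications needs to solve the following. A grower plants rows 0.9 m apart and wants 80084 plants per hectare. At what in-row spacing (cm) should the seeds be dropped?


spacing = 10000 / (row_sp * density)
        = 10000 / (0.9 * 80084)
        = 10000 / 72075.60
        = 0.13874 m = 13.87 cm


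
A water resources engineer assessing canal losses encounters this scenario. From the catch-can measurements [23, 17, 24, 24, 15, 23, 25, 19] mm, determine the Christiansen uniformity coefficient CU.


xbar = 170 / 8 = 21.250
sum|xi - xbar| = 25.500
CU = 100 * (1 - 25.500 / (8 * 21.250))
   = 100 * (1 - 0.1500)
   = 85%


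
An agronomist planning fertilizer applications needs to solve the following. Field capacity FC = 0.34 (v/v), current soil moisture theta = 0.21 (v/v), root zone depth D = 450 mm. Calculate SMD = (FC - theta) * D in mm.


SMD = (FC - theta) * D
    = (0.34 - 0.21) * 450
    = 0.130 * 450
    = 58.50 mm


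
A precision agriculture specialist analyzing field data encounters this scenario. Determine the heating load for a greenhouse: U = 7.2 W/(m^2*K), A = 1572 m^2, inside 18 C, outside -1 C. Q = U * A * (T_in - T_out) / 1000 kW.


dT = 18 - (-1) = 19 K
Q = U * A * dT
  = 7.2 * 1572 * 19
  = 215049.60 W = 215.05 kW


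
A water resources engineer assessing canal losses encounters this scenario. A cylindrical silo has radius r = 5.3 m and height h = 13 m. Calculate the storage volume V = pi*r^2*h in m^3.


V = pi * r^2 * h
  = pi * 5.3^2 * 13
  = pi * 28.09 * 13
  = 1147.22 m^3


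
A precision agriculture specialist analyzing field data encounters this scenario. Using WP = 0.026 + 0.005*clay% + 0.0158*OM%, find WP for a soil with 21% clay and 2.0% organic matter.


WP = 0.026 + 0.005*21 + 0.0158*2.0
   = 0.026 + 0.1050 + 0.0316
   = 0.1626


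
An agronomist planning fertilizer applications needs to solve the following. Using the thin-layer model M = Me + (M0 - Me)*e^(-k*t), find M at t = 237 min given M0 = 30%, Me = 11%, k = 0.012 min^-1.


M = Me + (M0 - Me) * e^(-k*t)
  = 11 + (30 - 11) * e^(-0.012*237)
  = 11 + 19 * e^(-2.844)
  = 11 + 19 * 0.05819
  = 11 + 1.1057
  = 12.11%


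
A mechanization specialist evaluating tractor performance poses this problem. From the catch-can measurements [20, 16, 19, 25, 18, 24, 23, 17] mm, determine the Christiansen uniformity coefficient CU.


xbar = 162 / 8 = 20.250
sum|xi - xbar| = 22.500
CU = 100 * (1 - 22.500 / (8 * 20.250))
   = 100 * (1 - 0.1389)
   = 86.11%


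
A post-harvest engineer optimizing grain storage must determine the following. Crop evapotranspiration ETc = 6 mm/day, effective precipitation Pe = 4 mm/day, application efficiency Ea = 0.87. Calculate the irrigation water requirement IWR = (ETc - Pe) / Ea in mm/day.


IWR = (ETc - Pe) / Ea
    = (6 - 4) / 0.87
    = 2 / 0.87
    = 2.30 mm/day


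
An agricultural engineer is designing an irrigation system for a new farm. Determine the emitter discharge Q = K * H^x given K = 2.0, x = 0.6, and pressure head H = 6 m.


Q = K * H^x
  = 2.0 * 6^0.6
  = 2.0 * 2.9302
  = 5.86 L/h


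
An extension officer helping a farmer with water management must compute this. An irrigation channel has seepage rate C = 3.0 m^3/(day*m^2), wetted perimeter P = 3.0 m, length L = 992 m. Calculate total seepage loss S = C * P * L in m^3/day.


S = C * P * L
  = 3.0 * 3.0 * 992
  = 8928 m^3/day


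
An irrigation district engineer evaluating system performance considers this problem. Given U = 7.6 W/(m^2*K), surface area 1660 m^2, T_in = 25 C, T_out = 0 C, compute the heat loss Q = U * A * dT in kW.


dT = 25 - (0) = 25 K
Q = U * A * dT
  = 7.6 * 1660 * 25
  = 315400 W = 315.40 kW


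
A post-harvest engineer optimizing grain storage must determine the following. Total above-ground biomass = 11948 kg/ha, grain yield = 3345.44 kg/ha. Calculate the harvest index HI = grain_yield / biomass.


HI = grain_yield / biomass
   = 3345.44 / 11948
   = 0.28


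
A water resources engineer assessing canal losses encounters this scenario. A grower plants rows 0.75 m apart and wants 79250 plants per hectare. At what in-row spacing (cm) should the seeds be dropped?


spacing = 10000 / (row_sp * density)
        = 10000 / (0.75 * 79250)
        = 10000 / 59437.50
        = 0.16824 m = 16.82 cm


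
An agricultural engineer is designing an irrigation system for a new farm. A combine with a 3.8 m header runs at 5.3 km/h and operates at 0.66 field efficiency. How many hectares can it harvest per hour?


C = w * v * eta_f / 10
  = 3.8 * 5.3 * 0.66 / 10
  = 13.29 / 10
  = 1.33 ha/h


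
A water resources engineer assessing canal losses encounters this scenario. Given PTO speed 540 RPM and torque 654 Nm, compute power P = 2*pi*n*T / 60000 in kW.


P = 2*pi*n*T / 60000
  = 2*pi * 540 * 654 / 60000
  = 2218969.72 / 60000
  = 36.98 kW


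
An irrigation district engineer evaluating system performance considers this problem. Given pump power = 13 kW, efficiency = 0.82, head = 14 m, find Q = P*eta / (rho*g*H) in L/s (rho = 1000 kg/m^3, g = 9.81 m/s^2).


Q = (P * 1000 * eta) / (rho * g * H)
  = (13 * 1000 * 0.82) / (1000 * 9.81 * 14)
  = 10660 / 137340
  = 0.07762 m^3/s = 77.62 L/s


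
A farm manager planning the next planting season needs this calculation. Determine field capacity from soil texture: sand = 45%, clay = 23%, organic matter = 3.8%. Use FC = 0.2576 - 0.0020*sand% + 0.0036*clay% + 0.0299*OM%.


FC = 0.2576 - 0.0020*45 + 0.0036*23 + 0.0299*3.8
   = 0.2576 - 0.0900 + 0.0828 + 0.1136
   = 0.3640


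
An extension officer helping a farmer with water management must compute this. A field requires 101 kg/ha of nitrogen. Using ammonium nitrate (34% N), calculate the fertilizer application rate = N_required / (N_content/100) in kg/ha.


Rate = N_required / (N_content / 100)
     = 101 / (34 / 100)
     = 101 / 0.34
     = 297.06 kg/ha


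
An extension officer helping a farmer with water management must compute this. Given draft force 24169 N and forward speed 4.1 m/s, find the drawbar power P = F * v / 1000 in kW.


P = F * v / 1000
  = 24169 * 4.1 / 1000
  = 99092.90 / 1000
  = 99.09 kW


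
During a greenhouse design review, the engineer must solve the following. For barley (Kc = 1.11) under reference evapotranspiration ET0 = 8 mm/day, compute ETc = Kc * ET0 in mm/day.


ETc = Kc * ET0
    = 1.11 * 8
    = 8.88 mm/day


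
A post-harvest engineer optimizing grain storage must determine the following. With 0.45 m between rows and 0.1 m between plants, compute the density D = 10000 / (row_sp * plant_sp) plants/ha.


D = 10000 / (row_sp * plant_sp)
  = 10000 / (0.45 * 0.1)
  = 10000 / 0.0450
  = 222222.22 plants/ha


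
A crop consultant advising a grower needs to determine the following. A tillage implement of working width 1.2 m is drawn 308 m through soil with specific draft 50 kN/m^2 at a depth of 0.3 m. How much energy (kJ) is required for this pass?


E = k * d * w * L
  = 50 * 0.3 * 1.2 * 308
  = 5544 kJ


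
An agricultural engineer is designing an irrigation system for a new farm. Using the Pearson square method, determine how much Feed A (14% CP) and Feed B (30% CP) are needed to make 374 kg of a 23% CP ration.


parts_A = CP_b - target = 30 - 23 = 7
parts_B = target - CP_a = 23 - 14 = 9
total_parts = 7 + 9 = 16
Feed A = 374 * 7 / 16 = 163.63 kg
Feed B = 374 * 9 / 16 = 210.38 kg

163.63 kg


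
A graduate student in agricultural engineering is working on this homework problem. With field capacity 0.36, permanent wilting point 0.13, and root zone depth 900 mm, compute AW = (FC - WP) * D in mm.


AW = (FC - WP) * D
   = (0.36 - 0.13) * 900
   = 0.23 * 900
   = 207 mm


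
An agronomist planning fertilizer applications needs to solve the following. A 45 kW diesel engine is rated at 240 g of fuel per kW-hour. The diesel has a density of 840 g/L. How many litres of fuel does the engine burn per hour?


FC = P * BSFC / rho_fuel
   = 45 * 240 / 840
   = 10800 / 840
   = 12.86 L/h


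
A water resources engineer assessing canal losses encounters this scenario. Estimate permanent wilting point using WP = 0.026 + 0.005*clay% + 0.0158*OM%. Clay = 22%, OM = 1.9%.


WP = 0.026 + 0.005*22 + 0.0158*1.9
   = 0.026 + 0.1100 + 0.0300
   = 0.1660


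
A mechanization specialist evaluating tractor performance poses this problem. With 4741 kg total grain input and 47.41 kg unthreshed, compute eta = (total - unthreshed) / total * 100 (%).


eta = (total - unthreshed) / total * 100
    = (4741 - 47.41) / 4741 * 100
    = 4693.59 / 4741 * 100
    = 99%


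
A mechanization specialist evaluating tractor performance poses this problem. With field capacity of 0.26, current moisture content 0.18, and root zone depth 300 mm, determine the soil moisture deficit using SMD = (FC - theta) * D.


SMD = (FC - theta) * D
    = (0.26 - 0.18) * 300
    = 0.080 * 300
    = 24 mm


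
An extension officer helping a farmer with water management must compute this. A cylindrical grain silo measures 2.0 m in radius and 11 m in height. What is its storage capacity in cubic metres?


V = pi * r^2 * h
  = pi * 2.0^2 * 11
  = pi * 4 * 11
  = 138.23 m^3


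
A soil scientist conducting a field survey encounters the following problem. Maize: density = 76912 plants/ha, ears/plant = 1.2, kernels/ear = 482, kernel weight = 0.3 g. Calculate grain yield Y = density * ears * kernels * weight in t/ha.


Y = density * ears * kernels * kw
  = 76912 * 1.2 * 482 * 0.3 g/ha
  = 13345770.24 g/ha
  = 13345.77 kg/ha = 13.35 t/ha


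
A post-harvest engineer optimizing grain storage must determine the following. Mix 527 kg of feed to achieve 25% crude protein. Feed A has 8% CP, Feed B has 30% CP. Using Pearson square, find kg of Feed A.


parts_A = CP_b - target = 30 - 25 = 5
parts_B = target - CP_a = 25 - 8 = 17
total_parts = 5 + 17 = 22
Feed A = 527 * 5 / 22 = 119.77 kg
Feed B = 527 * 17 / 22 = 407.23 kg

119.77 kg


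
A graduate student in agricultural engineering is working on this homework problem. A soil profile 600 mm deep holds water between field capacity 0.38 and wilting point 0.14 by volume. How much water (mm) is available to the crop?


AW = (FC - WP) * D
   = (0.38 - 0.14) * 600
   = 0.24 * 600
   = 144 mm


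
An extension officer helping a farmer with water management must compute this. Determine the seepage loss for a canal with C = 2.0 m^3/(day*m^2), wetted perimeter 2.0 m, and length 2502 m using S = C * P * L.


S = C * P * L
  = 2.0 * 2.0 * 2502
  = 10008 m^3/day


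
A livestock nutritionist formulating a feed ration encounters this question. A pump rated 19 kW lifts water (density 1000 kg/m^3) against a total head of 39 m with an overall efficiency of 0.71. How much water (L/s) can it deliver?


Q = (P * 1000 * eta) / (rho * g * H)
  = (19 * 1000 * 0.71) / (1000 * 9.81 * 39)
  = 13490 / 382590
  = 0.03526 m^3/s = 35.26 L/s


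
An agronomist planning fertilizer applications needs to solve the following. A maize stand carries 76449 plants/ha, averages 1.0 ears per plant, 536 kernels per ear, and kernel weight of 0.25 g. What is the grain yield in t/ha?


Y = density * ears * kernels * kw
  = 76449 * 1.0 * 536 * 0.25 g/ha
  = 10244166 g/ha
  = 10244.17 kg/ha = 10.24 t/ha


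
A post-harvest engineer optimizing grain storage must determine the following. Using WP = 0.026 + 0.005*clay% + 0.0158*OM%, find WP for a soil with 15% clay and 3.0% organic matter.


WP = 0.026 + 0.005*15 + 0.0158*3.0
   = 0.026 + 0.0750 + 0.0474
   = 0.1484


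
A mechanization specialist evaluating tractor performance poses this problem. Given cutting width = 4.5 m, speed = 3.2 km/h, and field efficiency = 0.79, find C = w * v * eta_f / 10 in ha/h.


C = w * v * eta_f / 10
  = 4.5 * 3.2 * 0.79 / 10
  = 11.38 / 10
  = 1.14 ha/h


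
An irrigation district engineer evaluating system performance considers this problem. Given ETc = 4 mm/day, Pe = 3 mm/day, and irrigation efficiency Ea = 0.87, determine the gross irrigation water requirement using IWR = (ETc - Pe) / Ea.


IWR = (ETc - Pe) / Ea
    = (4 - 3) / 0.87
    = 1 / 0.87
    = 1.15 mm/day


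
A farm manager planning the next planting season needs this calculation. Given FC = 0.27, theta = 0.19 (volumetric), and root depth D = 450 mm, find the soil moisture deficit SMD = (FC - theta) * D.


SMD = (FC - theta) * D
    = (0.27 - 0.19) * 450
    = 0.080 * 450
    = 36 mm


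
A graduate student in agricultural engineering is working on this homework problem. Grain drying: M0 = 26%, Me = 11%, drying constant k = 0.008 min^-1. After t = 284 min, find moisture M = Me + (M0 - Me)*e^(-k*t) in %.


M = Me + (M0 - Me) * e^(-k*t)
  = 11 + (26 - 11) * e^(-0.008*284)
  = 11 + 15 * e^(-2.272)
  = 11 + 15 * 0.10311
  = 11 + 1.5466
  = 12.55%


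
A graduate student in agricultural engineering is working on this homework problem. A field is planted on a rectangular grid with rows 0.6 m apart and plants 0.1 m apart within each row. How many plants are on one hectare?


D = 10000 / (row_sp * plant_sp)
  = 10000 / (0.6 * 0.1)
  = 10000 / 0.0600
  = 166666.67 plants/ha


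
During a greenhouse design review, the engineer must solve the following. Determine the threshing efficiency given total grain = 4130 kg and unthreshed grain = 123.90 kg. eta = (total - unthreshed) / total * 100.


eta = (total - unthreshed) / total * 100
    = (4130 - 123.90) / 4130 * 100
    = 4006.10 / 4130 * 100
    = 97%


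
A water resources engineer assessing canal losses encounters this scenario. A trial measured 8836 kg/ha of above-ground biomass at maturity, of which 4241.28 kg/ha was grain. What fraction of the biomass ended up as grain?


HI = grain_yield / biomass
   = 4241.28 / 8836
   = 0.48


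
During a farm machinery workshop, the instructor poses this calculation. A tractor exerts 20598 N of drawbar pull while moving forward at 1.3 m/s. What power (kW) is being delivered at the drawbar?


P = F * v / 1000
  = 20598 * 1.3 / 1000
  = 26777.40 / 1000
  = 26.78 kW


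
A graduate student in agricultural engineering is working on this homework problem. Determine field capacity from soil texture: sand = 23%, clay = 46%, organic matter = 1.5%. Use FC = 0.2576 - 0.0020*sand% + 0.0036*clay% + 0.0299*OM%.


FC = 0.2576 - 0.0020*23 + 0.0036*46 + 0.0299*1.5
   = 0.2576 - 0.0460 + 0.1656 + 0.0449
   = 0.4221


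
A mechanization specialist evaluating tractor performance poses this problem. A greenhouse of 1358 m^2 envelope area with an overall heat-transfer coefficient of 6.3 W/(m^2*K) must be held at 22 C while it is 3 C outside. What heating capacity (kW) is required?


dT = 22 - (3) = 19 K
Q = U * A * dT
  = 6.3 * 1358 * 19
  = 162552.60 W = 162.55 kW


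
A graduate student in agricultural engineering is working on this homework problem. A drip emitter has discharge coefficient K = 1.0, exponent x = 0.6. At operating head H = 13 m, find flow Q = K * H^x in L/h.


Q = K * H^x
  = 1.0 * 13^0.6
  = 1.0 * 4.6598
  = 4.66 L/h


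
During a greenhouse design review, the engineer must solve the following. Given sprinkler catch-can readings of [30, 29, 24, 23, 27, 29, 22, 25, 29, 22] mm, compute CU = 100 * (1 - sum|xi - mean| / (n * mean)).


xbar = 260 / 10 = 26
sum|xi - xbar| = 28
CU = 100 * (1 - 28 / (10 * 26))
   = 100 * (1 - 0.1077)
   = 89.23%


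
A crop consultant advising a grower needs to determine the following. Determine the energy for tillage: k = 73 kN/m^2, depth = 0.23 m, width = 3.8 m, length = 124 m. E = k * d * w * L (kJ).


E = k * d * w * L
  = 73 * 0.23 * 3.8 * 124
  = 7911.45 kJ


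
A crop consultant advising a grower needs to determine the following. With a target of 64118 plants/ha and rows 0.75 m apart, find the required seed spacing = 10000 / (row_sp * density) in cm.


spacing = 10000 / (row_sp * density)
        = 10000 / (0.75 * 64118)
        = 10000 / 48088.50
        = 0.20795 m = 20.79 cm


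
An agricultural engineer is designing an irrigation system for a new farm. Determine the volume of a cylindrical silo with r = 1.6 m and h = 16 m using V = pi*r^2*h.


V = pi * r^2 * h
  = pi * 1.6^2 * 16
  = pi * 2.56 * 16
  = 128.68 m^3


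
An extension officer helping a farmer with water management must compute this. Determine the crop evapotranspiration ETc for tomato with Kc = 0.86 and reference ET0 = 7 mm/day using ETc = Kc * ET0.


ETc = Kc * ET0
    = 0.86 * 7
    = 6.02 mm/day


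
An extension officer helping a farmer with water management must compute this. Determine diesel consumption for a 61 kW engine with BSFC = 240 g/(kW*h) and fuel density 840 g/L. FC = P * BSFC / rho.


FC = P * BSFC / rho_fuel
   = 61 * 240 / 840
   = 14640 / 840
   = 17.43 L/h


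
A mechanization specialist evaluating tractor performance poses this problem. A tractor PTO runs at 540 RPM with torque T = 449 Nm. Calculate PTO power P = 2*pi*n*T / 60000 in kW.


P = 2*pi*n*T / 60000
  = 2*pi * 540 * 449 / 60000
  = 1523421.11 / 60000
  = 25.39 kW


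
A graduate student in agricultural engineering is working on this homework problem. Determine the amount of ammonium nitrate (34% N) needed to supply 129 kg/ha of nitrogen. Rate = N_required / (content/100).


Rate = N_required / (N_content / 100)
     = 129 / (34 / 100)
     = 129 / 0.34
     = 379.41 kg/ha


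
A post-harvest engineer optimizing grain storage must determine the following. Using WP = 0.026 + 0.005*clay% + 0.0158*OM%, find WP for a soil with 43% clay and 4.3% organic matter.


WP = 0.026 + 0.005*43 + 0.0158*4.3
   = 0.026 + 0.2150 + 0.0679
   = 0.3089


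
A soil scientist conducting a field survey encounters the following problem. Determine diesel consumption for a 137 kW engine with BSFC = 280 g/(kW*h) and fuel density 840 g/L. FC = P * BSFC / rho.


FC = P * BSFC / rho_fuel
   = 137 * 280 / 840
   = 38360 / 840
   = 45.67 L/h


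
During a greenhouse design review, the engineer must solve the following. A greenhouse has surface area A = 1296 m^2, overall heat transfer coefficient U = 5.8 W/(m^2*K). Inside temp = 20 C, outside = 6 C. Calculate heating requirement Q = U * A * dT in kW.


dT = 20 - (6) = 14 K
Q = U * A * dT
  = 5.8 * 1296 * 14
  = 105235.20 W = 105.24 kW


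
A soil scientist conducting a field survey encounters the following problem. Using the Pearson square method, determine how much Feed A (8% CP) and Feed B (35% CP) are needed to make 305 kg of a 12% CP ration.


parts_A = CP_b - target = 35 - 12 = 23
parts_B = target - CP_a = 12 - 8 = 4
total_parts = 23 + 4 = 27
Feed A = 305 * 23 / 27 = 259.81 kg
Feed B = 305 * 4 / 27 = 45.19 kg

259.81 kg


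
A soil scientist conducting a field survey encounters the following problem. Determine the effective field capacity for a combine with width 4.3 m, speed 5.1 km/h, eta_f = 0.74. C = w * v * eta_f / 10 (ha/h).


C = w * v * eta_f / 10
  = 4.3 * 5.1 * 0.74 / 10
  = 16.23 / 10
  = 1.62 ha/h


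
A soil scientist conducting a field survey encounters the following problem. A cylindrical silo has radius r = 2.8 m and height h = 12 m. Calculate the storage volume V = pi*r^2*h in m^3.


V = pi * r^2 * h
  = pi * 2.8^2 * 12
  = pi * 7.84 * 12
  = 295.56 m^3


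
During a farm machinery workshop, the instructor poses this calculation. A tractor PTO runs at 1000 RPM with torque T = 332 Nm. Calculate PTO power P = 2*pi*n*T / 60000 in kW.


P = 2*pi*n*T / 60000
  = 2*pi * 1000 * 332 / 60000
  = 2086017.52 / 60000
  = 34.77 kW


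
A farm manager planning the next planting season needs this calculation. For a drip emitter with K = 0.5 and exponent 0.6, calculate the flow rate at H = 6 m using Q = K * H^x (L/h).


Q = K * H^x
  = 0.5 * 6^0.6
  = 0.5 * 2.9302
  = 1.47 L/h


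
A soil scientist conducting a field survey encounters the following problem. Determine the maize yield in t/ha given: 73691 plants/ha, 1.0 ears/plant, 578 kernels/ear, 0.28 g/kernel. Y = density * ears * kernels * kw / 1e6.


Y = density * ears * kernels * kw
  = 73691 * 1.0 * 578 * 0.28 g/ha
  = 11926151.44 g/ha
  = 11926.15 kg/ha = 11.93 t/ha


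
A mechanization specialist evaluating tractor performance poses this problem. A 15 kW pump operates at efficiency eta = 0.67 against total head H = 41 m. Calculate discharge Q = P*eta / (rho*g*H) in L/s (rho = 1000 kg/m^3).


Q = (P * 1000 * eta) / (rho * g * H)
  = (15 * 1000 * 0.67) / (1000 * 9.81 * 41)
  = 10050 / 402210
  = 0.02499 m^3/s = 24.99 L/s


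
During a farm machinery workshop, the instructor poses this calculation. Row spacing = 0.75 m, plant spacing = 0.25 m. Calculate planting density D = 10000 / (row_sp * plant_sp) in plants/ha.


D = 10000 / (row_sp * plant_sp)
  = 10000 / (0.75 * 0.25)
  = 10000 / 0.1875
  = 53333.33 plants/ha


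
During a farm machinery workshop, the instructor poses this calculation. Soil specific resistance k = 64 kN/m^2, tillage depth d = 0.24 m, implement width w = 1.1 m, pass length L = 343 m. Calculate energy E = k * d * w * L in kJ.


E = k * d * w * L
  = 64 * 0.24 * 1.1 * 343
  = 5795.33 kJ


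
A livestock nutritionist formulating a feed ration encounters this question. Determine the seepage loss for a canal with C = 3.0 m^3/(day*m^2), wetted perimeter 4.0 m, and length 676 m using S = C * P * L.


S = C * P * L
  = 3.0 * 4.0 * 676
  = 8112 m^3/day


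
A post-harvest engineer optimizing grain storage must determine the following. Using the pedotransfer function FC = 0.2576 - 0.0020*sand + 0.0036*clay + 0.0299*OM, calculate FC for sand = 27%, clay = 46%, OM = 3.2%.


FC = 0.2576 - 0.0020*27 + 0.0036*46 + 0.0299*3.2
   = 0.2576 - 0.0540 + 0.1656 + 0.0957
   = 0.4649


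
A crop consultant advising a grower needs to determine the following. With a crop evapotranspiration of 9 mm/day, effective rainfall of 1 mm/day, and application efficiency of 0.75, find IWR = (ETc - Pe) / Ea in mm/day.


IWR = (ETc - Pe) / Ea
    = (9 - 1) / 0.75
    = 8 / 0.75
    = 10.67 mm/day


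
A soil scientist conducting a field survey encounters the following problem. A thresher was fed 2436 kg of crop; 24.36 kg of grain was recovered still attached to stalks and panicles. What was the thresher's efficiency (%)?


eta = (total - unthreshed) / total * 100
    = (2436 - 24.36) / 2436 * 100
    = 2411.64 / 2436 * 100
    = 99%


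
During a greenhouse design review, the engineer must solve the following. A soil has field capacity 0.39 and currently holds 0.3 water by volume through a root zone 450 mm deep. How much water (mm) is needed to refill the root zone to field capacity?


SMD = (FC - theta) * D
    = (0.39 - 0.3) * 450
    = 0.090 * 450
    = 40.50 mm


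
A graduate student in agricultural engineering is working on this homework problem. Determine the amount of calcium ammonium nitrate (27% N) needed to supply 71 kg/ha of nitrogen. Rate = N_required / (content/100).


Rate = N_required / (N_content / 100)
     = 71 / (27 / 100)
     = 71 / 0.27
     = 262.96 kg/ha


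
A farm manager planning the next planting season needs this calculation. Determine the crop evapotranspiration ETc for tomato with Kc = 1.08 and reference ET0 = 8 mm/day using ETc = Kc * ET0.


ETc = Kc * ET0
    = 1.08 * 8
    = 8.64 mm/day


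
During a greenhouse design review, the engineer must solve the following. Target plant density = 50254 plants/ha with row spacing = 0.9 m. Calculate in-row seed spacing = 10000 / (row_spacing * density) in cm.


spacing = 10000 / (row_sp * density)
        = 10000 / (0.9 * 50254)
        = 10000 / 45228.60
        = 0.22110 m = 22.11 cm


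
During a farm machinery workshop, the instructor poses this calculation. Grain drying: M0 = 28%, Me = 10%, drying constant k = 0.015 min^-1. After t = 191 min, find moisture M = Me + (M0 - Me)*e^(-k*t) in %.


M = Me + (M0 - Me) * e^(-k*t)
  = 10 + (28 - 10) * e^(-0.015*191)
  = 10 + 18 * e^(-2.865)
  = 10 + 18 * 0.05698
  = 10 + 1.0257
  = 11.03%


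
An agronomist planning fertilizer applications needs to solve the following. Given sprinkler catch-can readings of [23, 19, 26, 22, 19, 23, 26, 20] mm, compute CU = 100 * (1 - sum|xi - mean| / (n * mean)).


xbar = 178 / 8 = 22.250
sum|xi - xbar| = 18
CU = 100 * (1 - 18 / (8 * 22.250))
   = 100 * (1 - 0.1011)
   = 89.89%


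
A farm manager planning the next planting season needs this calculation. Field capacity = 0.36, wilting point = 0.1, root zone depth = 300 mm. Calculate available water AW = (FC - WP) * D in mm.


AW = (FC - WP) * D
   = (0.36 - 0.1) * 300
   = 0.26 * 300
   = 78 mm


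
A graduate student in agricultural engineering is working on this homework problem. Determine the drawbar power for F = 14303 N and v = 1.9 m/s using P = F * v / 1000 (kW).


P = F * v / 1000
  = 14303 * 1.9 / 1000
  = 27175.70 / 1000
  = 27.18 kW


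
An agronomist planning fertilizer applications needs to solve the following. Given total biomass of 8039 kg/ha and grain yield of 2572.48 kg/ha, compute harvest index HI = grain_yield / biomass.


HI = grain_yield / biomass
   = 2572.48 / 8039
   = 0.32


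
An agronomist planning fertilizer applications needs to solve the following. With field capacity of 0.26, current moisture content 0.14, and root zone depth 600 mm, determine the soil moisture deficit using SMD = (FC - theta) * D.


SMD = (FC - theta) * D
    = (0.26 - 0.14) * 600
    = 0.120 * 600
    = 72 mm


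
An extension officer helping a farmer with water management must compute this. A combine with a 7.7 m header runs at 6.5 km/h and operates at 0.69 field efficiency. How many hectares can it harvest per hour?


C = w * v * eta_f / 10
  = 7.7 * 6.5 * 0.69 / 10
  = 34.53 / 10
  = 3.45 ha/h


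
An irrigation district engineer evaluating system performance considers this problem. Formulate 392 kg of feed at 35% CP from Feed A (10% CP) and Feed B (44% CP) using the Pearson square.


parts_A = CP_b - target = 44 - 35 = 9
parts_B = target - CP_a = 35 - 10 = 25
total_parts = 9 + 25 = 34
Feed A = 392 * 9 / 34 = 103.76 kg
Feed B = 392 * 25 / 34 = 288.24 kg

103.76 kg


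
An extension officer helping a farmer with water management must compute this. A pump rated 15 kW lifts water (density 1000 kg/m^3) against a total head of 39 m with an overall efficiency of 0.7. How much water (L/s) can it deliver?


Q = (P * 1000 * eta) / (rho * g * H)
  = (15 * 1000 * 0.7) / (1000 * 9.81 * 39)
  = 10500 / 382590
  = 0.02744 m^3/s = 27.44 L/s


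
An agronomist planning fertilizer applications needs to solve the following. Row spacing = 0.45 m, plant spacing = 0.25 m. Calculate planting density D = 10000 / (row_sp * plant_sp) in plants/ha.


D = 10000 / (row_sp * plant_sp)
  = 10000 / (0.45 * 0.25)
  = 10000 / 0.1125
  = 88888.89 plants/ha
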